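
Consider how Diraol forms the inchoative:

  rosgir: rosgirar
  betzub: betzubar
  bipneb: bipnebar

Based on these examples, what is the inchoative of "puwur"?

puwurar

Every pair shown (rosgir → rosgirar, betzub → betzubar, bipneb → bipnebar) follows the same rule: add -ar.
So puwur → puwurar.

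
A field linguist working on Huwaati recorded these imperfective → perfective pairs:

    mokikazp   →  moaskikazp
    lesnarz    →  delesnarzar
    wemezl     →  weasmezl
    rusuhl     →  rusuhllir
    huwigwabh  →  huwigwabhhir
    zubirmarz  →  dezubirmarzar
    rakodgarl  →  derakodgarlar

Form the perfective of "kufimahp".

kufimahppir

wemezl and rakodgarl both end in -l yet inflect differently (weasmezl, derakodgarlar), so the final letter is not what conditions the rule; the second-to-last letter is.
"kufimahp" has second-to-last letter 'h'. The one such stem in the data (rusuhl → rusuhllir) doubles the final consonant and adds -ir (as does huwigwabh), so the same rule applies.
The other patterns: stems whose second-to-last letter is 'z' insert -as- after the first vowel; stems whose second-to-last letter is 'r' add de- … -ar around the stem.
So kufimahp → kufimahppir.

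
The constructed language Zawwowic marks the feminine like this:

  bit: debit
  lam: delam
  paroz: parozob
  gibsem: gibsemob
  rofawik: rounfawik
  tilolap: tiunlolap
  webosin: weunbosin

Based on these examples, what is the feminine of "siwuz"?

lam and gibsem both end in -m yet inflect differently (delam, gibsemob), so the final letter is not what conditions the rule; the number of vowels is.
"siwuz" has 2 vowels. The stems with 2 vowels (paroz → parozob, gibsem → gibsemob) add -ob.
The other patterns: stems with 1 vowel add the prefix de-; stems with 3 vowels insert -un- after the first vowel.
So siwuz → siwuzob.

siwuzob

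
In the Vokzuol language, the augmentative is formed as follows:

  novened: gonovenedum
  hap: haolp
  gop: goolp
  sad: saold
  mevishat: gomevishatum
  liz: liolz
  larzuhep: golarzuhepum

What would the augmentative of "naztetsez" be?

gop and larzuhep both end in -p yet inflect differently (goolp, golarzuhepum), so the final letter is not what conditions the rule; the number of vowels is.
"naztetsez" has 3 vowels. The stems with 3 vowels (larzuhep → golarzuhepum, novened → gonovenedum, mevishat → gomevishatum) add go- … -um around the stem.
The other pattern: stems with 1 vowel insert -ol- after the first vowel.
So naztetsez → gonaztetsezum.

gonaztetsezum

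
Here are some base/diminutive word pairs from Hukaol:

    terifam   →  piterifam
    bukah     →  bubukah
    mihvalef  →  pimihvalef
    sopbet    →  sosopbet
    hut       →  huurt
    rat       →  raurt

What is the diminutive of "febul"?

fefebul

rat and sopbet both end in -t yet inflect differently (raurt, sosopbet), so the final letter is not what conditions the rule; the number of vowels is.
"febul" has 2 vowels. The stems with 2 vowels (sopbet → sosopbet, bukah → bubukah) repeat the first consonant+vowel as a prefix.
The other patterns: stems with 1 vowel insert -ur- after the first vowel; stems with 3 vowels add the prefix pi-.
So febul → fefebul.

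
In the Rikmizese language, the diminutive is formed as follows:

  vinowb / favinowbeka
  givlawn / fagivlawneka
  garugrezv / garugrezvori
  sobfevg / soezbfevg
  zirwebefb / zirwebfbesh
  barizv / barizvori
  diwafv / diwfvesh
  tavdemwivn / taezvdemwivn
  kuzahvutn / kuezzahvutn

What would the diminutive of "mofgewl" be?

famofgewleka

barizv and diwafv both end in -v yet inflect differently (barizvori, diwfvesh), so the final letter is not what conditions the rule; the second-to-last letter is.
"mofgewl" has second-to-last letter 'w'. The stems whose second-to-last letter is 'w' (vinowb → favinowbeka, givlawn → fagivlawneka) add fa- … -eka around the stem.
The other patterns: stems whose second-to-last letter is 'z' add -ori; stems whose second-to-last letter is 'f' delete the last vowel and add -esh; stems whose second-to-last letter is 't' or 'v' insert -ez- after the first vowel.
So mofgewl → famofgewleka.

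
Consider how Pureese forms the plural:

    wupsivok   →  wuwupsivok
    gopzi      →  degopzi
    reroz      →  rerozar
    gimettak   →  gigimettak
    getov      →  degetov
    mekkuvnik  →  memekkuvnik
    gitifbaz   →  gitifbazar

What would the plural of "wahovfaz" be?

wahovfazar

gimettak and gitifbaz both have last vowel 'a' yet inflect differently (gigimettak, gitifbazar), so the last vowel is not what conditions the rule; the final letter is.
"wahovfaz" ends in -z. The stems ending in -z (gitifbaz → gitifbazar, reroz → rerozar) add -ar.
The other patterns: stems ending in -k repeat the first consonant+vowel as a prefix; stems ending in -i or -v add the prefix de-.
So wahovfaz → wahovfazar.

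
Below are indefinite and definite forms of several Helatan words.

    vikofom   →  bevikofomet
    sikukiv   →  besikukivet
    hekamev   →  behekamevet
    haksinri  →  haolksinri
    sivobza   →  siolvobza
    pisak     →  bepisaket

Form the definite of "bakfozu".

sivobza and pisak both have last vowel 'a' yet inflect differently (siolvobza, bepisaket), so the last vowel is not what conditions the rule; whether the stem ends in a vowel or a consonant is.
"bakfozu" ends in a vowel. The stems ending in a vowel (sivobza → siolvobza, haksinri → haolksinri) insert -ol- after the first vowel.
The other pattern: stems ending in a consonant add be- … -et around the stem.
So bakfozu → baolkfozu.

baolkfozu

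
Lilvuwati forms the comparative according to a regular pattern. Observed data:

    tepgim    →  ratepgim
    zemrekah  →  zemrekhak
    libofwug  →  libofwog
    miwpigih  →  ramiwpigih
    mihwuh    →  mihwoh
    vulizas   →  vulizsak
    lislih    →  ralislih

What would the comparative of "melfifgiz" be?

mihwuh and lislih both end in -h yet inflect differently (mihwoh, ralislih), so the final letter is not what conditions the rule; the last vowel is.
"melfifgiz" has last vowel 'i'. The stems whose last vowel is 'i' (lislih → ralislih, miwpigih → ramiwpigih, tepgim → ratepgim) add the prefix ra-.
So melfifgiz → ramelfifgiz.

ramelfifgiz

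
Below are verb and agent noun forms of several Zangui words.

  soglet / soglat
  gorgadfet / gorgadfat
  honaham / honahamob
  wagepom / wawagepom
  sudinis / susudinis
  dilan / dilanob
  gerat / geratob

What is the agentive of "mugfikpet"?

gerat and soglet both end in -t yet inflect differently (geratob, soglat), so the final letter is not what conditions the rule; the last vowel is.
"mugfikpet" has last vowel 'e'. The stems whose last vowel is 'e' (soglet → soglat, gorgadfet → gorgadfat) change the last vowel to 'a'.
The other patterns: stems whose last vowel is 'a' add -ob; stems whose last vowel is 'i' or 'o' repeat the first consonant+vowel as a prefix.
So mugfikpet → mugfikpat.

mugfikpat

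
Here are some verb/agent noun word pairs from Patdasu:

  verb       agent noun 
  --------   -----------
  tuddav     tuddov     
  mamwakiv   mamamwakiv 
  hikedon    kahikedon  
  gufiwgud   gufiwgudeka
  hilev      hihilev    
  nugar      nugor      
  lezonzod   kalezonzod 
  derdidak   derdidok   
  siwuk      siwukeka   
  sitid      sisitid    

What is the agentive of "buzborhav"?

buzborhov

"buzborhav" has last vowel 'a'. The stems whose last vowel is 'a' (nugar → nugor, derdidak → derdidok, tuddav → tuddov) change the last vowel to 'o'.
The other patterns: stems whose last vowel is 'e' or 'i' repeat the first consonant+vowel as a prefix; stems whose last vowel is 'u' add -eka; stems whose last vowel is 'o' add the prefix ka-.
So buzborhav → buzborhov.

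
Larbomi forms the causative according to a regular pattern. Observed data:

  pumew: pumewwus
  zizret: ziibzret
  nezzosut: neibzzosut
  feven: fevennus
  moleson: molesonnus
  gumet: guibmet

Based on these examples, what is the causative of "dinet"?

gumet and feven both have last vowel 'e' yet inflect differently (guibmet, fevennus), so the last vowel is not what conditions the rule; the final letter is.
"dinet" ends in -t. The stems ending in -t (gumet → guibmet, nezzosut → neibzzosut, zizret → ziibzret) insert -ib- after the first vowel.
The other pattern: stems ending in -n or -w double the final consonant and add -us.
So dinet → diibnet.

diibnet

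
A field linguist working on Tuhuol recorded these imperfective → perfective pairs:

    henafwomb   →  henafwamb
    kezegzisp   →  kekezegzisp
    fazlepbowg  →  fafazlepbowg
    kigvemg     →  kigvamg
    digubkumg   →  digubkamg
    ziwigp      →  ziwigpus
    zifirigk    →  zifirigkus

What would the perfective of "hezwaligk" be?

digubkumg and fazlepbowg both end in -g yet inflect differently (digubkamg, fafazlepbowg), so the final letter is not what conditions the rule; the second-to-last letter is.
"hezwaligk" has second-to-last letter 'g'. The stems whose second-to-last letter is 'g' (zifirigk → zifirigkus, ziwigp → ziwigpus) add -us.
So hezwaligk → hezwaligkus.

hezwaligkus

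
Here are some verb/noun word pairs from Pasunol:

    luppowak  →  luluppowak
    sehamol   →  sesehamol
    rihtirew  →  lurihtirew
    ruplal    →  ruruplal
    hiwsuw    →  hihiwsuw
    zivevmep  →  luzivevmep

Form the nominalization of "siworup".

"siworup" has last vowel 'u'. The one such stem in the data (hiwsuw → hihiwsuw) repeats the first consonant+vowel as a prefix (as do luppowak, sehamol), so the same rule applies.
The other pattern: stems whose last vowel is 'e' add the prefix lu-.
So siworup → sisiworup.

sisiworup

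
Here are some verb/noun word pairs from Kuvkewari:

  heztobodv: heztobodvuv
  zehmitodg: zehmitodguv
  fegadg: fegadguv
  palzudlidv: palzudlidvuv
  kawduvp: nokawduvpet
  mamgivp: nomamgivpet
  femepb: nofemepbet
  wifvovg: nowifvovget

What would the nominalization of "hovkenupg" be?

"hovkenupg" has second-to-last letter 'p'. The one such stem in the data (femepb → nofemepbet) adds no- … -et around the stem, so the same rule applies.
The other pattern: stems whose second-to-last letter is 'd' add -uv.
So hovkenupg → nohovkenupget.

nohovkenupget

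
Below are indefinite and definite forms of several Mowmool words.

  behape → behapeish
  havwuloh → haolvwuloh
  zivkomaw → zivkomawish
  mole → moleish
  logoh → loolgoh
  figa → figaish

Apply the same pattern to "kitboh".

kioltboh

"kitboh" ends in -h. The stems ending in -h (logoh → loolgoh, havwuloh → haolvwuloh) insert -ol- after the first vowel.
So kitboh → kioltboh.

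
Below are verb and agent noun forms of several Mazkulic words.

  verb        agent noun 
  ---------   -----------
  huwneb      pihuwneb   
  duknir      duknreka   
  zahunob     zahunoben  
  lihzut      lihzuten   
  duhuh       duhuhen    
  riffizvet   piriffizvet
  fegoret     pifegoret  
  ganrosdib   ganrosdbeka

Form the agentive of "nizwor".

"nizwor" has last vowel 'o'. The one such stem in the data (zahunob → zahunoben) adds -en, so the same rule applies.
So nizwor → nizworen.

nizworen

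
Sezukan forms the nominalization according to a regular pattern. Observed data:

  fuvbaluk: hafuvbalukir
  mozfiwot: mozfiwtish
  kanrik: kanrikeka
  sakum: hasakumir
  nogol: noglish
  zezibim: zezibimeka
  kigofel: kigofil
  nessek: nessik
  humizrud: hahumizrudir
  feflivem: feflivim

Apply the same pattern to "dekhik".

dekhikeka

"dekhik" has last vowel 'i'. The stems whose last vowel is 'i' (kanrik → kanrikeka, zezibim → zezibimeka) add -eka.
The other patterns: stems whose last vowel is 'o' delete the last vowel and add -ish; stems whose last vowel is 'u' add ha- … -ir around the stem; stems whose last vowel is 'e' change the last vowel to 'i'.
So dekhik → dekhikeka.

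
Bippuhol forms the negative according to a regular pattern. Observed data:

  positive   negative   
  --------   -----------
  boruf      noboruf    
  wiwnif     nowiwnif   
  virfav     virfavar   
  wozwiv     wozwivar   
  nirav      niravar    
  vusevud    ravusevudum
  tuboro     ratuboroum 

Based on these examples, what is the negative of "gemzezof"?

nogemzezof

wiwnif and wozwiv both have last vowel 'i' yet inflect differently (nowiwnif, wozwivar), so the last vowel is not what conditions the rule; the final letter is.
"gemzezof" ends in -f. The stems ending in -f (boruf → noboruf, wiwnif → nowiwnif) add the prefix no-.
So gemzezof → nogemzezof.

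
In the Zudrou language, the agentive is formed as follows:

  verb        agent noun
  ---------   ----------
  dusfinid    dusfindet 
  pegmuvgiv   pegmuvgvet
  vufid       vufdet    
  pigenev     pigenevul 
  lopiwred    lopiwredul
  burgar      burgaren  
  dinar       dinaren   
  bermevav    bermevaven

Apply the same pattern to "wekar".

pegmuvgiv and pigenev both end in -v yet inflect differently (pegmuvgvet, pigenevul), so the final letter is not what conditions the rule; the last vowel is.
"wekar" has last vowel 'a'. The stems whose last vowel is 'a' (burgar → burgaren, dinar → dinaren, bermevav → bermevaven) add -en.
So wekar → wekaren.

wekaren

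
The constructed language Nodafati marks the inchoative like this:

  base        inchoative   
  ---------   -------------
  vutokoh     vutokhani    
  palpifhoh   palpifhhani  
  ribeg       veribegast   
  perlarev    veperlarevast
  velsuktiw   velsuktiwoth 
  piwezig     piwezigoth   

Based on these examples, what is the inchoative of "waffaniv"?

ribeg and piwezig both end in -g yet inflect differently (veribegast, piwezigoth), so the final letter is not what conditions the rule; the last vowel is.
"waffaniv" has last vowel 'i'. The stems whose last vowel is 'i' (velsuktiw → velsuktiwoth, piwezig → piwezigoth) add -oth.
So waffaniv → waffanivoth.

waffanivoth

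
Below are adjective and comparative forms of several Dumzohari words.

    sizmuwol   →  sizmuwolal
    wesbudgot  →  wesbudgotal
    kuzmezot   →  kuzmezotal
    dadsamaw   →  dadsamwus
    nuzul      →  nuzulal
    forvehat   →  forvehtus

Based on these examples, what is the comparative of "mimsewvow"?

mimsewvowal

"mimsewvow" has last vowel 'o'. The stems whose last vowel is 'o' (wesbudgot → wesbudgotal, kuzmezot → kuzmezotal, sizmuwol → sizmuwolal) add -al.
So mimsewvow → mimsewvowal.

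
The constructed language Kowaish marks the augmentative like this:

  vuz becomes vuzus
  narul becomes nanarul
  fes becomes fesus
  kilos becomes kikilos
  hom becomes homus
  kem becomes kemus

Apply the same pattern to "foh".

fohus

"foh" has 1 vowel. The stems with 1 vowel (kem → kemus, fes → fesus, vuz → vuzus) add -us.
The other pattern: stems with 2 vowels repeat the first consonant+vowel as a prefix.
So foh → fohus.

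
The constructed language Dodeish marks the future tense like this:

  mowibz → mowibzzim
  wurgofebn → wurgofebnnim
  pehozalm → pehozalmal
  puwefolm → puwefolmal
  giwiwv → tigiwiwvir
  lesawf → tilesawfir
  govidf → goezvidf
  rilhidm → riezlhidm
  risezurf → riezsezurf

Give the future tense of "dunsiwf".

tidunsiwfir

"dunsiwf" has second-to-last letter 'w'. The stems whose second-to-last letter is 'w' (giwiwv → tigiwiwvir, lesawf → tilesawfir) add ti- … -ir around the stem.
So dunsiwf → tidunsiwfir.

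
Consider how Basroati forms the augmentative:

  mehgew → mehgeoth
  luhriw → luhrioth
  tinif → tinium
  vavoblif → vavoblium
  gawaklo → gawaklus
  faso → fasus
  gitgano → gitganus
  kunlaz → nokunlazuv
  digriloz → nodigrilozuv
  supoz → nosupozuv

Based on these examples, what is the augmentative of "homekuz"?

luhriw and tinif both have last vowel 'i' yet inflect differently (luhrioth, tinium), so the last vowel is not what conditions the rule; the final letter is.
"homekuz" ends in -z. The stems ending in -z (kunlaz → nokunlazuv, digriloz → nodigrilozuv, supoz → nosupozuv) add no- … -uv around the stem.
So homekuz → nohomekuzuv.

nohomekuzuv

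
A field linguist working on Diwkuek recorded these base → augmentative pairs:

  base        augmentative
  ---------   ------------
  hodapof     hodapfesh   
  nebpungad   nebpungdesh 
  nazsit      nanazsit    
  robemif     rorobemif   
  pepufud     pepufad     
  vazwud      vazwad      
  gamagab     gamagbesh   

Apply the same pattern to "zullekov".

zullekvesh

vazwud and nebpungad both end in -d yet inflect differently (vazwad, nebpungdesh), so the final letter is not what conditions the rule; the last vowel is.
"zullekov" has last vowel 'o'. The one such stem in the data (hodapof → hodapfesh) deletes the last vowel and adds -esh (as do nebpungad, gamagab), so the same rule applies.
The other patterns: stems whose last vowel is 'u' change the last vowel to 'a'; stems whose last vowel is 'i' repeat the first consonant+vowel as a prefix.
So zullekov → zullekvesh.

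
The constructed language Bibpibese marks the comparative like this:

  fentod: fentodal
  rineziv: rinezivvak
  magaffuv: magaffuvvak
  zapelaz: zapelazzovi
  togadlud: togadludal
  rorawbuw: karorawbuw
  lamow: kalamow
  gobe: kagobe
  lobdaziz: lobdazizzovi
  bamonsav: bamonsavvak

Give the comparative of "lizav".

lobdaziz and rineziv both have last vowel 'i' yet inflect differently (lobdazizzovi, rinezivvak), so the last vowel is not what conditions the rule; the final letter is.
"lizav" ends in -v. The stems ending in -v (rineziv → rinezivvak, bamonsav → bamonsavvak, magaffuv → magaffuvvak) double the final consonant and add -ak.
So lizav → lizavvak.

lizavvak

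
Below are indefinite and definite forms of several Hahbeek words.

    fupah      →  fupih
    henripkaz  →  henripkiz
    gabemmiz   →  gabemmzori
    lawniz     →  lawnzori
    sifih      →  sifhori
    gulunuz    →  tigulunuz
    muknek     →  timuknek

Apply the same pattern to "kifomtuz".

tikifomtuz

henripkaz and gabemmiz both end in -z yet inflect differently (henripkiz, gabemmzori), so the final letter is not what conditions the rule; the last vowel is.
"kifomtuz" has last vowel 'u'. The one such stem in the data (gulunuz → tigulunuz) adds the prefix ti-, so the same rule applies.
So kifomtuz → tikifomtuz.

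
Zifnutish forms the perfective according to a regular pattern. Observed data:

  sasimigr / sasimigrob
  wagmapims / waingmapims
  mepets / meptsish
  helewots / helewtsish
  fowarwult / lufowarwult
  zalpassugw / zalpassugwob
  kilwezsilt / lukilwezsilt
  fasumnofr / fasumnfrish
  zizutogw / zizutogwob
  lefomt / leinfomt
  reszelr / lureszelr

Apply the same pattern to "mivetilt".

lumivetilt

lefomt and fowarwult both end in -t yet inflect differently (leinfomt, lufowarwult), so the final letter is not what conditions the rule; the second-to-last letter is.
"mivetilt" has second-to-last letter 'l'. The stems whose second-to-last letter is 'l' (fowarwult → lufowarwult, reszelr → lureszelr, kilwezsilt → lukilwezsilt) add the prefix lu-.
The other patterns: stems whose second-to-last letter is 'm' insert -in- after the first vowel; stems whose second-to-last letter is 'g' add -ob; stems whose second-to-last letter is 'f' or 't' delete the last vowel and add -ish.
So mivetilt → lumivetilt.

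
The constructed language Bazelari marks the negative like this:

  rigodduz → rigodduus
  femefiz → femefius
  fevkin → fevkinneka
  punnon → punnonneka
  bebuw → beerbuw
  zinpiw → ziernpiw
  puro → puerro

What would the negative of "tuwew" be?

femefiz and fevkin both have last vowel 'i' yet inflect differently (femefius, fevkinneka), so the last vowel is not what conditions the rule; the final letter is.
"tuwew" ends in -w. The stems ending in -w (bebuw → beerbuw, zinpiw → ziernpiw) insert -er- after the first vowel.
The other patterns: stems ending in -z drop the final letter and add -us; stems ending in -n double the final consonant and add -eka.
So tuwew → tuerwew.

tuerwew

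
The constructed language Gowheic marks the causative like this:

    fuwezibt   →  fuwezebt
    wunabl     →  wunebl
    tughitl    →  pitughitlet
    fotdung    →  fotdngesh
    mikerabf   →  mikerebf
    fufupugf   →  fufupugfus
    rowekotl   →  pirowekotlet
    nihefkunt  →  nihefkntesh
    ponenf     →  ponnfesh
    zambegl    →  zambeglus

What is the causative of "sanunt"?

"sanunt" has second-to-last letter 'n'. The stems whose second-to-last letter is 'n' (nihefkunt → nihefkntesh, ponenf → ponnfesh, fotdung → fotdngesh) delete the last vowel and add -esh.
The other patterns: stems whose second-to-last letter is 't' add pi- … -et around the stem; stems whose second-to-last letter is 'b' change the last vowel to 'e'; stems whose second-to-last letter is 'g' add -us.
So sanunt → sanntesh.

sanntesh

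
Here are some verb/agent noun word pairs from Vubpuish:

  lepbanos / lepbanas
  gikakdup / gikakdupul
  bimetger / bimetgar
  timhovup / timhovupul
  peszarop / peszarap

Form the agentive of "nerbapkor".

gikakdup and peszarop both end in -p yet inflect differently (gikakdupul, peszarap), so the final letter is not what conditions the rule; the last vowel is.
"nerbapkor" has last vowel 'o'. The stems whose last vowel is 'o' (lepbanos → lepbanas, peszarop → peszarap) change the last vowel to 'a'.
The other pattern: stems whose last vowel is 'u' add -ul.
So nerbapkor → nerbapkar.

nerbapkar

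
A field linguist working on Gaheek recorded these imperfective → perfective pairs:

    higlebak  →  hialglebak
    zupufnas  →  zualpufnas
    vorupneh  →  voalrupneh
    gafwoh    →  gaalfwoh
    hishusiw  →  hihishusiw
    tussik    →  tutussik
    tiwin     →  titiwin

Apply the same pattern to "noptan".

"noptan" has last vowel 'a'. The stems whose last vowel is 'a' (higlebak → hialglebak, zupufnas → zualpufnas) insert -al- after the first vowel.
So noptan → noalptan.

noalptan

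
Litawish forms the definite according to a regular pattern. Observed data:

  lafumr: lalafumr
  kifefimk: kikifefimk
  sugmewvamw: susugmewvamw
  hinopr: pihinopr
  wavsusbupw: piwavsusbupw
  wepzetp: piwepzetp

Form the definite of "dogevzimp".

lafumr and hinopr both end in -r yet inflect differently (lalafumr, pihinopr), so the final letter is not what conditions the rule; the second-to-last letter is.
"dogevzimp" has second-to-last letter 'm'. The stems whose second-to-last letter is 'm' (lafumr → lalafumr, kifefimk → kikifefimk, sugmewvamw → susugmewvamw) repeat the first consonant+vowel as a prefix.
The other pattern: stems whose second-to-last letter is 'p' or 't' add the prefix pi-.
So dogevzimp → dodogevzimp.

dodogevzimp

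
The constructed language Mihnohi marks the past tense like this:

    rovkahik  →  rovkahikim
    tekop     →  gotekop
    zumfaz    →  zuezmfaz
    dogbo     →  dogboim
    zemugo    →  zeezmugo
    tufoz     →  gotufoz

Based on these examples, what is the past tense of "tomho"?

gotomho

dogbo and zemugo both end in -o yet inflect differently (dogboim, zeezmugo), so the final letter is not what conditions the rule; the first letter is.
"tomho" begins with t-. The stems beginning with t- (tekop → gotekop, tufoz → gotufoz) add the prefix go-.
So tomho → gotomho.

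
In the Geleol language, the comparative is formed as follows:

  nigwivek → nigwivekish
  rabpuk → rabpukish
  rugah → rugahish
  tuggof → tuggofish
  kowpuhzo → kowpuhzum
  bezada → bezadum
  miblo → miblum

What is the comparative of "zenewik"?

tuggof and kowpuhzo both have last vowel 'o' yet inflect differently (tuggofish, kowpuhzum), so the last vowel is not what conditions the rule; whether the stem ends in a vowel or a consonant is.
"zenewik" ends in a consonant. The stems ending in a consonant (nigwivek → nigwivekish, rabpuk → rabpukish, rugah → rugahish) add -ish.
So zenewik → zenewikish.

zenewikish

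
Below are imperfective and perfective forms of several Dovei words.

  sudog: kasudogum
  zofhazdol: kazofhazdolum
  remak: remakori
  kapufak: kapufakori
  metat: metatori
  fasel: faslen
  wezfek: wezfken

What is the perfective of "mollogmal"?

mollogmalori

zofhazdol and fasel both end in -l yet inflect differently (kazofhazdolum, faslen), so the final letter is not what conditions the rule; the last vowel is.
"mollogmal" has last vowel 'a'. The stems whose last vowel is 'a' (remak → remakori, kapufak → kapufakori, metat → metatori) add -ori.
The other patterns: stems whose last vowel is 'o' add ka- … -um around the stem; stems whose last vowel is 'e' delete the last vowel and add -en.
So mollogmal → mollogmalori.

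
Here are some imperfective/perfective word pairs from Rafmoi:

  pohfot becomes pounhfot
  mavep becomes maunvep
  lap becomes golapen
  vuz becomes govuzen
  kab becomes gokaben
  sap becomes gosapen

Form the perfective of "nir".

goniren

"nir" has 1 vowel. The stems with 1 vowel (lap → golapen, vuz → govuzen, kab → gokaben) add go- … -en around the stem.
The other pattern: stems with 2 vowels insert -un- after the first vowel.
So nir → goniren.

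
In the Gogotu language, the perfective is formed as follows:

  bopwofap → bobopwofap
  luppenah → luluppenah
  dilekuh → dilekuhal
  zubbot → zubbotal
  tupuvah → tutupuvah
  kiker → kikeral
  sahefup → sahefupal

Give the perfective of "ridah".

bopwofap and sahefup both end in -p yet inflect differently (bobopwofap, sahefupal), so the final letter is not what conditions the rule; the last vowel is.
"ridah" has last vowel 'a'. The stems whose last vowel is 'a' (bopwofap → bobopwofap, tupuvah → tutupuvah, luppenah → luluppenah) repeat the first consonant+vowel as a prefix.
The other pattern: stems whose last vowel is 'e', 'o' or 'u' add -al.
So ridah → riridah.

riridah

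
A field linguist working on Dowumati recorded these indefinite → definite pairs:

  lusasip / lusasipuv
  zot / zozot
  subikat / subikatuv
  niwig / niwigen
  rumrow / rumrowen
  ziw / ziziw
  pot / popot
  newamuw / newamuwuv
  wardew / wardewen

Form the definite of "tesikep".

"tesikep" has 3 vowels. The stems with 3 vowels (subikat → subikatuv, newamuw → newamuwuv, lusasip → lusasipuv) add -uv.
The other patterns: stems with 1 vowel repeat the first consonant+vowel as a prefix; stems with 2 vowels add -en.
So tesikep → tesikepuv.

tesikepuv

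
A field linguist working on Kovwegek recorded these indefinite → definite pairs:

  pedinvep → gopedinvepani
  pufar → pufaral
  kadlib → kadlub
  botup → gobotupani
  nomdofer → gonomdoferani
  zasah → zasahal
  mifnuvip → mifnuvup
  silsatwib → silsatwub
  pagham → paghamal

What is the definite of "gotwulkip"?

"gotwulkip" has last vowel 'i'. The stems whose last vowel is 'i' (kadlib → kadlub, mifnuvip → mifnuvup, silsatwib → silsatwub) change the last vowel to 'u'.
So gotwulkip → gotwulkup.

gotwulkup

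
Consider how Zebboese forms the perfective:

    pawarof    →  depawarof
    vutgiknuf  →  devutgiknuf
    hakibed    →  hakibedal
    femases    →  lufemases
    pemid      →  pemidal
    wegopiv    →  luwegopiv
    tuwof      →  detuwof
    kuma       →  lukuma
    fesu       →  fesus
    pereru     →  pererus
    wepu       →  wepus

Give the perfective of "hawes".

luhawes

vutgiknuf and fesu both have last vowel 'u' yet inflect differently (devutgiknuf, fesus), so the last vowel is not what conditions the rule; the final letter is.
"hawes" ends in -s. The one such stem in the data (femases → lufemases) adds the prefix lu-, so the same rule applies.
So hawes → luhawes.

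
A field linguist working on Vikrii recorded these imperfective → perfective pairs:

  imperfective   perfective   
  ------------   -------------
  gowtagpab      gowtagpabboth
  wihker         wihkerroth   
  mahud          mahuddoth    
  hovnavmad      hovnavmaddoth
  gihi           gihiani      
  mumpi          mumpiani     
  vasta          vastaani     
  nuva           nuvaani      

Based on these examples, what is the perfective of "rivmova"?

gowtagpab and vasta both have last vowel 'a' yet inflect differently (gowtagpabboth, vastaani), so the last vowel is not what conditions the rule; whether the stem ends in a vowel or a consonant is.
"rivmova" ends in a vowel. The stems ending in a vowel (gihi → gihiani, mumpi → mumpiani, vasta → vastaani) add -ani.
So rivmova → rivmovaani.

rivmovaani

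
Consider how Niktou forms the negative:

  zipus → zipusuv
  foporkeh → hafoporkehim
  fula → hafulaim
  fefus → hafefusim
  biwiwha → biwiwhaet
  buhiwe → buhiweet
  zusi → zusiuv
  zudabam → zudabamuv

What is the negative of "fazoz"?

hafazozim

fefus and zipus both end in -s yet inflect differently (hafefusim, zipusuv), so the final letter is not what conditions the rule; the first letter is.
"fazoz" begins with f-. The stems beginning with f- (fula → hafulaim, foporkeh → hafoporkehim, fefus → hafefusim) add ha- … -im around the stem.
The other patterns: stems beginning with z- add -uv; stems beginning with b- add -et.
So fazoz → hafazozim.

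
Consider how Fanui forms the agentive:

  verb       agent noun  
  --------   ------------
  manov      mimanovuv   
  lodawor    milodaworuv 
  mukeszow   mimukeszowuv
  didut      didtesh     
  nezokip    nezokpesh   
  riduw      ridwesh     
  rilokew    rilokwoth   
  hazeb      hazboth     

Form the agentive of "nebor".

"nebor" has last vowel 'o'. The stems whose last vowel is 'o' (manov → mimanovuv, lodawor → milodaworuv, mukeszow → mimukeszowuv) add mi- … -uv around the stem.
The other patterns: stems whose last vowel is 'i' or 'u' delete the last vowel and add -esh; stems whose last vowel is 'e' delete the last vowel and add -oth.
So nebor → mineboruv.

mineboruv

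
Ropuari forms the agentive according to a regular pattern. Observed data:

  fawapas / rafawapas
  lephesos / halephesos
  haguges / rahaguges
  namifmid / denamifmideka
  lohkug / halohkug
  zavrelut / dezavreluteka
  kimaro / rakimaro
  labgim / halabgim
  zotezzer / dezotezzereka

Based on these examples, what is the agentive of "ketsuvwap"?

lephesos and fawapas both end in -s yet inflect differently (halephesos, rafawapas), so the final letter is not what conditions the rule; the first letter is.
"ketsuvwap" begins with k-. The one such stem in the data (kimaro → rakimaro) adds the prefix ra-, so the same rule applies.
So ketsuvwap → raketsuvwap.

raketsuvwap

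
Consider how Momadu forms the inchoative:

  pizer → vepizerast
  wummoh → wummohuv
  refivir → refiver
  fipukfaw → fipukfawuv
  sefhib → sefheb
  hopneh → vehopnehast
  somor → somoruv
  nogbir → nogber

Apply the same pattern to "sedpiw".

sedpew

refivir and somor both end in -r yet inflect differently (refiver, somoruv), so the final letter is not what conditions the rule; the last vowel is.
"sedpiw" has last vowel 'i'. The stems whose last vowel is 'i' (refivir → refiver, nogbir → nogber, sefhib → sefheb) change the last vowel to 'e'.
So sedpiw → sedpew.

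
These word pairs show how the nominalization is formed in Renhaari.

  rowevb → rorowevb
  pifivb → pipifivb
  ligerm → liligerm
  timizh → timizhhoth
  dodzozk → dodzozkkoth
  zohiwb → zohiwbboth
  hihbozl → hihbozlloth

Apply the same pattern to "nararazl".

nararazlloth

rowevb and zohiwb both end in -b yet inflect differently (rorowevb, zohiwbboth), so the final letter is not what conditions the rule; the second-to-last letter is.
"nararazl" has second-to-last letter 'z'. The stems whose second-to-last letter is 'z' (timizh → timizhhoth, dodzozk → dodzozkkoth, hihbozl → hihbozlloth) double the final consonant and add -oth.
The other pattern: stems whose second-to-last letter is 'r' or 'v' repeat the first consonant+vowel as a prefix.
So nararazl → nararazlloth.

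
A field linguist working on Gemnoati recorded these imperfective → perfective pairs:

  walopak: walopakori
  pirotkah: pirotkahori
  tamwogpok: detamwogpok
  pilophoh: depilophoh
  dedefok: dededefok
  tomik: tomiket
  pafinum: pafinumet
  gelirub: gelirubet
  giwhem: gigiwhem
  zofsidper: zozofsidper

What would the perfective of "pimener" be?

pipimener

walopak and tamwogpok both end in -k yet inflect differently (walopakori, detamwogpok), so the final letter is not what conditions the rule; the last vowel is.
"pimener" has last vowel 'e'. The stems whose last vowel is 'e' (giwhem → gigiwhem, zofsidper → zozofsidper) repeat the first consonant+vowel as a prefix.
So pimener → pipimener.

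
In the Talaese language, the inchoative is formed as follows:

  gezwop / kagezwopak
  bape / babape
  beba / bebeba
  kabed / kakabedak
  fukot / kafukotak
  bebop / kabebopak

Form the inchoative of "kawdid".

"kawdid" ends in a consonant. The stems ending in a consonant (gezwop → kagezwopak, bebop → kabebopak, kabed → kakabedak) add ka- … -ak around the stem.
So kawdid → kakawdidak.

kakawdidak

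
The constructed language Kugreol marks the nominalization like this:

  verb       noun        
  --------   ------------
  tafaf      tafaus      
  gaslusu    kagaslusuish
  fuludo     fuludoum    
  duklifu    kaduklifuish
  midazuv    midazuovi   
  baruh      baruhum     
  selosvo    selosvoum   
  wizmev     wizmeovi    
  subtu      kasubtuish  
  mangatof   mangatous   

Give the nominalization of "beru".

midazuv and gaslusu both have last vowel 'u' yet inflect differently (midazuovi, kagaslusuish), so the last vowel is not what conditions the rule; the final letter is.
"beru" ends in -u. The stems ending in -u (gaslusu → kagaslusuish, duklifu → kaduklifuish, subtu → kasubtuish) add ka- … -ish around the stem.
So beru → kaberuish.

kaberuish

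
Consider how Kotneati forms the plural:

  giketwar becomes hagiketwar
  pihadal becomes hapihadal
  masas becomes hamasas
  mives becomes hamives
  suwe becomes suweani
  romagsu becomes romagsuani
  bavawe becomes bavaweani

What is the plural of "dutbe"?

dutbeani

"dutbe" ends in a vowel. The stems ending in a vowel (suwe → suweani, romagsu → romagsuani, bavawe → bavaweani) add -ani.
The other pattern: stems ending in a consonant add the prefix ha-.
So dutbe → dutbeani.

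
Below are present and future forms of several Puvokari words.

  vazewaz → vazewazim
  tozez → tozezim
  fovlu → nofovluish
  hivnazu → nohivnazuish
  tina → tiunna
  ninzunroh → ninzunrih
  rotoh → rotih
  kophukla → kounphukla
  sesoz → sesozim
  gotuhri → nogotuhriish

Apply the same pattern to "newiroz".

newirozim

kophukla and vazewaz both have last vowel 'a' yet inflect differently (kounphukla, vazewazim), so the last vowel is not what conditions the rule; the final letter is.
"newiroz" ends in -z. The stems ending in -z (sesoz → sesozim, vazewaz → vazewazim, tozez → tozezim) add -im.
The other patterns: stems ending in -a insert -un- after the first vowel; stems ending in -h change the last vowel to 'i'; stems ending in -i or -u add no- … -ish around the stem.
So newiroz → newirozim.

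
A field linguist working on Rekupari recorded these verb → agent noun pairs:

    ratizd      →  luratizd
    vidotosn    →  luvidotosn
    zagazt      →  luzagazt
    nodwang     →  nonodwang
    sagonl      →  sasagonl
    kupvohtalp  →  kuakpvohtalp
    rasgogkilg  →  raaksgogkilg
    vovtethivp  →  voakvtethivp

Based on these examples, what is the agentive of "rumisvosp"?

nodwang and rasgogkilg both end in -g yet inflect differently (nonodwang, raaksgogkilg), so the final letter is not what conditions the rule; the second-to-last letter is.
"rumisvosp" has second-to-last letter 's'. The one such stem in the data (vidotosn → luvidotosn) adds the prefix lu-, so the same rule applies.
The other patterns: stems whose second-to-last letter is 'n' repeat the first consonant+vowel as a prefix; stems whose second-to-last letter is 'l' or 'v' insert -ak- after the first vowel.
So rumisvosp → lurumisvosp.

lurumisvosp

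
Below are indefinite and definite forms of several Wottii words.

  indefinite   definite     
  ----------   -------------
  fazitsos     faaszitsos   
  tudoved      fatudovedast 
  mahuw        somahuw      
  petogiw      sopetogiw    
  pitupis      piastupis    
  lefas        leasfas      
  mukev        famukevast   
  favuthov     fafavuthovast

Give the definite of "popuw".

pitupis and petogiw both have last vowel 'i' yet inflect differently (piastupis, sopetogiw), so the last vowel is not what conditions the rule; the final letter is.
"popuw" ends in -w. The stems ending in -w (petogiw → sopetogiw, mahuw → somahuw) add the prefix so-.
The other patterns: stems ending in -s insert -as- after the first vowel; stems ending in -d or -v add fa- … -ast around the stem.
So popuw → sopopuw.

sopopuw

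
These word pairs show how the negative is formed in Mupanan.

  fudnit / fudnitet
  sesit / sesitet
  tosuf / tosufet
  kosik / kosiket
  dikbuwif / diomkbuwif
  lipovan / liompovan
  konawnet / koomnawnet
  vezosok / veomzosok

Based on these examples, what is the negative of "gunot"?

gunotet

tosuf and dikbuwif both end in -f yet inflect differently (tosufet, diomkbuwif), so the final letter is not what conditions the rule; the number of vowels is.
"gunot" has 2 vowels. The stems with 2 vowels (fudnit → fudnitet, sesit → sesitet, tosuf → tosufet) add -et.
So gunot → gunotet.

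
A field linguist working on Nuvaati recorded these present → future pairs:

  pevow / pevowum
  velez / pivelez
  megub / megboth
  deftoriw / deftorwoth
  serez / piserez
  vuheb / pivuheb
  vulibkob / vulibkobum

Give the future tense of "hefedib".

vuheb and vulibkob both end in -b yet inflect differently (pivuheb, vulibkobum), so the final letter is not what conditions the rule; the last vowel is.
"hefedib" has last vowel 'i'. The one such stem in the data (deftoriw → deftorwoth) deletes the last vowel and adds -oth (as does megub), so the same rule applies.
So hefedib → hefedboth.

hefedboth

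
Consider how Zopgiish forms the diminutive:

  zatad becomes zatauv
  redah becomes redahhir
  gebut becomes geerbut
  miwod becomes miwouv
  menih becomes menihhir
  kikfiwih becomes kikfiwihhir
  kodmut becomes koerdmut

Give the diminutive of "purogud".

puroguuv

redah and zatad both have last vowel 'a' yet inflect differently (redahhir, zatauv), so the last vowel is not what conditions the rule; the final letter is.
"purogud" ends in -d. The stems ending in -d (miwod → miwouv, zatad → zatauv) drop the final letter and add -uv.
So purogud → puroguuv.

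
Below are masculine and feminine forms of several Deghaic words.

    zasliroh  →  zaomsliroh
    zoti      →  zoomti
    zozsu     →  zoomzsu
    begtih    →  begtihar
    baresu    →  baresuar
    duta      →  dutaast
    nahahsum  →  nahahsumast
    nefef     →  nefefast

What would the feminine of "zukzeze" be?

zuomkzeze

"zukzeze" begins with z-. The stems beginning with z- (zasliroh → zaomsliroh, zoti → zoomti, zozsu → zoomzsu) insert -om- after the first vowel.
The other patterns: stems beginning with b- add -ar; stems beginning with d- or n- add -ast.
So zukzeze → zuomkzeze.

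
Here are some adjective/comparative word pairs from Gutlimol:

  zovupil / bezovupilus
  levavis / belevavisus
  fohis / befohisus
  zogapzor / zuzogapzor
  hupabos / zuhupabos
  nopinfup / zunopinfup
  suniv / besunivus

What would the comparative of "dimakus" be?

fohis and hupabos both end in -s yet inflect differently (befohisus, zuhupabos), so the final letter is not what conditions the rule; the last vowel is.
"dimakus" has last vowel 'u'. The one such stem in the data (nopinfup → zunopinfup) adds the prefix zu-, so the same rule applies.
The other pattern: stems whose last vowel is 'i' add be- … -us around the stem.
So dimakus → zudimakus.

zudimakus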